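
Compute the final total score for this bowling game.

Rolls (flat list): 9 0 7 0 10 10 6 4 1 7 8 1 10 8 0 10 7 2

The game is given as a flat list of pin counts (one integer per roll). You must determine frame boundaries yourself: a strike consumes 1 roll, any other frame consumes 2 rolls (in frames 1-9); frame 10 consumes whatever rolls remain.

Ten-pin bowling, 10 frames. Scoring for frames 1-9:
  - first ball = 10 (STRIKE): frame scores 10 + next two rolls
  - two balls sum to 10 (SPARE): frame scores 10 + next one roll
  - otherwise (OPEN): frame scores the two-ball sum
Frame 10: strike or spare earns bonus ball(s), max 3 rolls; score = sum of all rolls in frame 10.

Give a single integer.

Frame 1: OPEN (9+0=9). Cumulative: 9
Frame 2: OPEN (7+0=7). Cumulative: 16
Frame 3: STRIKE. 10 + next two rolls (10+6) = 26. Cumulative: 42
Frame 4: STRIKE. 10 + next two rolls (6+4) = 20. Cumulative: 62
Frame 5: SPARE (6+4=10). 10 + next roll (1) = 11. Cumulative: 73
Frame 6: OPEN (1+7=8). Cumulative: 81
Frame 7: OPEN (8+1=9). Cumulative: 90
Frame 8: STRIKE. 10 + next two rolls (8+0) = 18. Cumulative: 108
Frame 9: OPEN (8+0=8). Cumulative: 116
Frame 10: STRIKE. Sum of all frame-10 rolls (10+7+2) = 19. Cumulative: 135

Answer: 135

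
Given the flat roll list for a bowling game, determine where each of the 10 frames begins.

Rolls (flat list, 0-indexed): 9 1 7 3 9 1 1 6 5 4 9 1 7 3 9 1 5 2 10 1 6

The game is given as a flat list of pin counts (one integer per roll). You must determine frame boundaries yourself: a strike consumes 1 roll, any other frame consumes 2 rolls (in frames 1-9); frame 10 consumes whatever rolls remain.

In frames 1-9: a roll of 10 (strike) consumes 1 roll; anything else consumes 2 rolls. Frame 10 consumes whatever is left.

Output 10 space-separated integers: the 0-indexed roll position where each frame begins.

Answer: 0 2 4 6 8 10 12 14 16 18

Derivation:
Frame 1 starts at roll index 0: rolls=9,1 (sum=10), consumes 2 rolls
Frame 2 starts at roll index 2: rolls=7,3 (sum=10), consumes 2 rolls
Frame 3 starts at roll index 4: rolls=9,1 (sum=10), consumes 2 rolls
Frame 4 starts at roll index 6: rolls=1,6 (sum=7), consumes 2 rolls
Frame 5 starts at roll index 8: rolls=5,4 (sum=9), consumes 2 rolls
Frame 6 starts at roll index 10: rolls=9,1 (sum=10), consumes 2 rolls
Frame 7 starts at roll index 12: rolls=7,3 (sum=10), consumes 2 rolls
Frame 8 starts at roll index 14: rolls=9,1 (sum=10), consumes 2 rolls
Frame 9 starts at roll index 16: rolls=5,2 (sum=7), consumes 2 rolls
Frame 10 starts at roll index 18: 3 remaining rolls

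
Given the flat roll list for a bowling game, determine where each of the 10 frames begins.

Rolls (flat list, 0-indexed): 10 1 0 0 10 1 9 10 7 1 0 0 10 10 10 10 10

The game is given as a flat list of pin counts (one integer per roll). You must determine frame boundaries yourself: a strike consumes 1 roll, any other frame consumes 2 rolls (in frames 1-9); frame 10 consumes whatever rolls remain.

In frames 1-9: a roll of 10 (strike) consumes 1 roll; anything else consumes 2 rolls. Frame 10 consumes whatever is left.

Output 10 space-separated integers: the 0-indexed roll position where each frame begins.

Frame 1 starts at roll index 0: roll=10 (strike), consumes 1 roll
Frame 2 starts at roll index 1: rolls=1,0 (sum=1), consumes 2 rolls
Frame 3 starts at roll index 3: rolls=0,10 (sum=10), consumes 2 rolls
Frame 4 starts at roll index 5: rolls=1,9 (sum=10), consumes 2 rolls
Frame 5 starts at roll index 7: roll=10 (strike), consumes 1 roll
Frame 6 starts at roll index 8: rolls=7,1 (sum=8), consumes 2 rolls
Frame 7 starts at roll index 10: rolls=0,0 (sum=0), consumes 2 rolls
Frame 8 starts at roll index 12: roll=10 (strike), consumes 1 roll
Frame 9 starts at roll index 13: roll=10 (strike), consumes 1 roll
Frame 10 starts at roll index 14: 3 remaining rolls

Answer: 0 1 3 5 7 8 10 12 13 14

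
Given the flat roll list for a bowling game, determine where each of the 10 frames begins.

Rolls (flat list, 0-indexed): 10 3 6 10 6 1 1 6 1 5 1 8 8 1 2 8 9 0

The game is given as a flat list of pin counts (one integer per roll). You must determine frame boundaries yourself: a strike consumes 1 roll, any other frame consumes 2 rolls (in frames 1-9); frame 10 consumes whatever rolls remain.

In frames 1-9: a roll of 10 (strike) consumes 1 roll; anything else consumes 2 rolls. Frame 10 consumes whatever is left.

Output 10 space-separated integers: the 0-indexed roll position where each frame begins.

Answer: 0 1 3 4 6 8 10 12 14 16

Derivation:
Frame 1 starts at roll index 0: roll=10 (strike), consumes 1 roll
Frame 2 starts at roll index 1: rolls=3,6 (sum=9), consumes 2 rolls
Frame 3 starts at roll index 3: roll=10 (strike), consumes 1 roll
Frame 4 starts at roll index 4: rolls=6,1 (sum=7), consumes 2 rolls
Frame 5 starts at roll index 6: rolls=1,6 (sum=7), consumes 2 rolls
Frame 6 starts at roll index 8: rolls=1,5 (sum=6), consumes 2 rolls
Frame 7 starts at roll index 10: rolls=1,8 (sum=9), consumes 2 rolls
Frame 8 starts at roll index 12: rolls=8,1 (sum=9), consumes 2 rolls
Frame 9 starts at roll index 14: rolls=2,8 (sum=10), consumes 2 rolls
Frame 10 starts at roll index 16: 2 remaining rolls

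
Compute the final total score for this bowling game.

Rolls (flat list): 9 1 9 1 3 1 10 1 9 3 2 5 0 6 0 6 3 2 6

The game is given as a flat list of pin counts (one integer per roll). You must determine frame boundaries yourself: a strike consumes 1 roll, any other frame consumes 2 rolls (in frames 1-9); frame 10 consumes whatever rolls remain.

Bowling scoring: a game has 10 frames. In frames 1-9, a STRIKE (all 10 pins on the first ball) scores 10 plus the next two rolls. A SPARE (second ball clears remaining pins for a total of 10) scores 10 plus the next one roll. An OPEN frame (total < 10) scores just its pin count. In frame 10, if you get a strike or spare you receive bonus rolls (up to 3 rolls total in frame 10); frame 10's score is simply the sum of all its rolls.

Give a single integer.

Answer: 102

Derivation:
Frame 1: SPARE (9+1=10). 10 + next roll (9) = 19. Cumulative: 19
Frame 2: SPARE (9+1=10). 10 + next roll (3) = 13. Cumulative: 32
Frame 3: OPEN (3+1=4). Cumulative: 36
Frame 4: STRIKE. 10 + next two rolls (1+9) = 20. Cumulative: 56
Frame 5: SPARE (1+9=10). 10 + next roll (3) = 13. Cumulative: 69
Frame 6: OPEN (3+2=5). Cumulative: 74
Frame 7: OPEN (5+0=5). Cumulative: 79
Frame 8: OPEN (6+0=6). Cumulative: 85
Frame 9: OPEN (6+3=9). Cumulative: 94
Frame 10: OPEN. Sum of all frame-10 rolls (2+6) = 8. Cumulative: 102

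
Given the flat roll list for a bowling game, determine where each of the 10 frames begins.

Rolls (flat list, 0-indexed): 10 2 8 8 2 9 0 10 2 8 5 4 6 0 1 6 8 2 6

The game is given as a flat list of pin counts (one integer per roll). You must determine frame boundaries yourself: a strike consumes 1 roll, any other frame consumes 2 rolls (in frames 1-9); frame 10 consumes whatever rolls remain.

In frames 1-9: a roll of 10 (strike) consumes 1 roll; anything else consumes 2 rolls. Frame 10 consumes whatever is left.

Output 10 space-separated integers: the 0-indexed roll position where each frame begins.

Frame 1 starts at roll index 0: roll=10 (strike), consumes 1 roll
Frame 2 starts at roll index 1: rolls=2,8 (sum=10), consumes 2 rolls
Frame 3 starts at roll index 3: rolls=8,2 (sum=10), consumes 2 rolls
Frame 4 starts at roll index 5: rolls=9,0 (sum=9), consumes 2 rolls
Frame 5 starts at roll index 7: roll=10 (strike), consumes 1 roll
Frame 6 starts at roll index 8: rolls=2,8 (sum=10), consumes 2 rolls
Frame 7 starts at roll index 10: rolls=5,4 (sum=9), consumes 2 rolls
Frame 8 starts at roll index 12: rolls=6,0 (sum=6), consumes 2 rolls
Frame 9 starts at roll index 14: rolls=1,6 (sum=7), consumes 2 rolls
Frame 10 starts at roll index 16: 3 remaining rolls

Answer: 0 1 3 5 7 8 10 12 14 16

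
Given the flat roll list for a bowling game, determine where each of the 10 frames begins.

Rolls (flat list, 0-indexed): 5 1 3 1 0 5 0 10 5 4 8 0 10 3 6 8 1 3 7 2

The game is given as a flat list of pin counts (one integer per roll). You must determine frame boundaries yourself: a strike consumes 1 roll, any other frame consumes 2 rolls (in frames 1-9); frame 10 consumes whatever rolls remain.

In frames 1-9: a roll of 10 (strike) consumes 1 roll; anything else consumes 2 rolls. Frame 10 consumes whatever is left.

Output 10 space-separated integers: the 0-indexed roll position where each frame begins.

Frame 1 starts at roll index 0: rolls=5,1 (sum=6), consumes 2 rolls
Frame 2 starts at roll index 2: rolls=3,1 (sum=4), consumes 2 rolls
Frame 3 starts at roll index 4: rolls=0,5 (sum=5), consumes 2 rolls
Frame 4 starts at roll index 6: rolls=0,10 (sum=10), consumes 2 rolls
Frame 5 starts at roll index 8: rolls=5,4 (sum=9), consumes 2 rolls
Frame 6 starts at roll index 10: rolls=8,0 (sum=8), consumes 2 rolls
Frame 7 starts at roll index 12: roll=10 (strike), consumes 1 roll
Frame 8 starts at roll index 13: rolls=3,6 (sum=9), consumes 2 rolls
Frame 9 starts at roll index 15: rolls=8,1 (sum=9), consumes 2 rolls
Frame 10 starts at roll index 17: 3 remaining rolls

Answer: 0 2 4 6 8 10 12 13 15 17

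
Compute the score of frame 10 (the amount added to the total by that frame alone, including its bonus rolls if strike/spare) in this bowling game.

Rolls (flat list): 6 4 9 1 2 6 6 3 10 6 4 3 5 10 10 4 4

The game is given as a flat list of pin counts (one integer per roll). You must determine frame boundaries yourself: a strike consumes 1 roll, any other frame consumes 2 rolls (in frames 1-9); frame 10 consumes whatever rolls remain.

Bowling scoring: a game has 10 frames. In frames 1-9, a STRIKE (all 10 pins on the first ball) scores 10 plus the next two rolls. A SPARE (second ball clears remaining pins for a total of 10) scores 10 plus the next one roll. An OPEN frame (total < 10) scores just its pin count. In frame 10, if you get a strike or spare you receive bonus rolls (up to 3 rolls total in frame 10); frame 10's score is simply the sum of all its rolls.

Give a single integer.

Frame 1: SPARE (6+4=10). 10 + next roll (9) = 19. Cumulative: 19
Frame 2: SPARE (9+1=10). 10 + next roll (2) = 12. Cumulative: 31
Frame 3: OPEN (2+6=8). Cumulative: 39
Frame 4: OPEN (6+3=9). Cumulative: 48
Frame 5: STRIKE. 10 + next two rolls (6+4) = 20. Cumulative: 68
Frame 6: SPARE (6+4=10). 10 + next roll (3) = 13. Cumulative: 81
Frame 7: OPEN (3+5=8). Cumulative: 89
Frame 8: STRIKE. 10 + next two rolls (10+4) = 24. Cumulative: 113
Frame 9: STRIKE. 10 + next two rolls (4+4) = 18. Cumulative: 131
Frame 10: OPEN. Sum of all frame-10 rolls (4+4) = 8. Cumulative: 139

Answer: 8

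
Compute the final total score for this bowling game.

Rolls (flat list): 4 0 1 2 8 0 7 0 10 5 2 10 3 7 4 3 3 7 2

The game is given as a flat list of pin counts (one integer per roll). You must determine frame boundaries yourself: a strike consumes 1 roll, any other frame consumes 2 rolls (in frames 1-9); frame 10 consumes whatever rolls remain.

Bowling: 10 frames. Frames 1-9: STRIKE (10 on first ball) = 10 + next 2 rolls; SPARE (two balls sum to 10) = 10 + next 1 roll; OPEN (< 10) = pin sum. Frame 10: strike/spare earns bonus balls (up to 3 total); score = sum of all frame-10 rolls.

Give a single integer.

Frame 1: OPEN (4+0=4). Cumulative: 4
Frame 2: OPEN (1+2=3). Cumulative: 7
Frame 3: OPEN (8+0=8). Cumulative: 15
Frame 4: OPEN (7+0=7). Cumulative: 22
Frame 5: STRIKE. 10 + next two rolls (5+2) = 17. Cumulative: 39
Frame 6: OPEN (5+2=7). Cumulative: 46
Frame 7: STRIKE. 10 + next two rolls (3+7) = 20. Cumulative: 66
Frame 8: SPARE (3+7=10). 10 + next roll (4) = 14. Cumulative: 80
Frame 9: OPEN (4+3=7). Cumulative: 87
Frame 10: SPARE. Sum of all frame-10 rolls (3+7+2) = 12. Cumulative: 99

Answer: 99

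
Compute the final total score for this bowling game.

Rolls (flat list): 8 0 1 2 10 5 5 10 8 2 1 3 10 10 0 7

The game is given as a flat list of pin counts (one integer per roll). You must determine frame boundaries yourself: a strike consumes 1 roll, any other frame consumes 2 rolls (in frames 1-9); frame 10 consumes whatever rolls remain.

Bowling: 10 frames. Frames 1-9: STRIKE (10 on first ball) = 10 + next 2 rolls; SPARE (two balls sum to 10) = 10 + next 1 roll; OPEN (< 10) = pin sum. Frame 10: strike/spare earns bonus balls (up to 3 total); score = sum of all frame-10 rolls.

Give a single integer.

Answer: 130

Derivation:
Frame 1: OPEN (8+0=8). Cumulative: 8
Frame 2: OPEN (1+2=3). Cumulative: 11
Frame 3: STRIKE. 10 + next two rolls (5+5) = 20. Cumulative: 31
Frame 4: SPARE (5+5=10). 10 + next roll (10) = 20. Cumulative: 51
Frame 5: STRIKE. 10 + next two rolls (8+2) = 20. Cumulative: 71
Frame 6: SPARE (8+2=10). 10 + next roll (1) = 11. Cumulative: 82
Frame 7: OPEN (1+3=4). Cumulative: 86
Frame 8: STRIKE. 10 + next two rolls (10+0) = 20. Cumulative: 106
Frame 9: STRIKE. 10 + next two rolls (0+7) = 17. Cumulative: 123
Frame 10: OPEN. Sum of all frame-10 rolls (0+7) = 7. Cumulative: 130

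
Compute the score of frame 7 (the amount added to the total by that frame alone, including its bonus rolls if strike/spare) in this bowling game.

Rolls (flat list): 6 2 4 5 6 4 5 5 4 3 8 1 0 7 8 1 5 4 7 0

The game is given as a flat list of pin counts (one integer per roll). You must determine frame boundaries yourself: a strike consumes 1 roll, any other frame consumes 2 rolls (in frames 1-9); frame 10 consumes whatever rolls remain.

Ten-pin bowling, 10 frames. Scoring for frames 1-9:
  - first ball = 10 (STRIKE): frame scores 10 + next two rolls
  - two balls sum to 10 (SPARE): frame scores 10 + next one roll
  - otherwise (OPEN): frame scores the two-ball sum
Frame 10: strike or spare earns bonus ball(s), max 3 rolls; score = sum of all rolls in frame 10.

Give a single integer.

Answer: 7

Derivation:
Frame 1: OPEN (6+2=8). Cumulative: 8
Frame 2: OPEN (4+5=9). Cumulative: 17
Frame 3: SPARE (6+4=10). 10 + next roll (5) = 15. Cumulative: 32
Frame 4: SPARE (5+5=10). 10 + next roll (4) = 14. Cumulative: 46
Frame 5: OPEN (4+3=7). Cumulative: 53
Frame 6: OPEN (8+1=9). Cumulative: 62
Frame 7: OPEN (0+7=7). Cumulative: 69
Frame 8: OPEN (8+1=9). Cumulative: 78
Frame 9: OPEN (5+4=9). Cumulative: 87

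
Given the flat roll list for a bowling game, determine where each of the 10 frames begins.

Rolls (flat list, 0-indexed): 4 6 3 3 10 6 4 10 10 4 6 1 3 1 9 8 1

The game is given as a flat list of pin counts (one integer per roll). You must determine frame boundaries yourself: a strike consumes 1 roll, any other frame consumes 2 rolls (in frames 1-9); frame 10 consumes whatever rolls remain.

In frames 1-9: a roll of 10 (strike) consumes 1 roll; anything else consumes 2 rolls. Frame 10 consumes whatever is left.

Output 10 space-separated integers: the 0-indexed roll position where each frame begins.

Answer: 0 2 4 5 7 8 9 11 13 15

Derivation:
Frame 1 starts at roll index 0: rolls=4,6 (sum=10), consumes 2 rolls
Frame 2 starts at roll index 2: rolls=3,3 (sum=6), consumes 2 rolls
Frame 3 starts at roll index 4: roll=10 (strike), consumes 1 roll
Frame 4 starts at roll index 5: rolls=6,4 (sum=10), consumes 2 rolls
Frame 5 starts at roll index 7: roll=10 (strike), consumes 1 roll
Frame 6 starts at roll index 8: roll=10 (strike), consumes 1 roll
Frame 7 starts at roll index 9: rolls=4,6 (sum=10), consumes 2 rolls
Frame 8 starts at roll index 11: rolls=1,3 (sum=4), consumes 2 rolls
Frame 9 starts at roll index 13: rolls=1,9 (sum=10), consumes 2 rolls
Frame 10 starts at roll index 15: 2 remaining rolls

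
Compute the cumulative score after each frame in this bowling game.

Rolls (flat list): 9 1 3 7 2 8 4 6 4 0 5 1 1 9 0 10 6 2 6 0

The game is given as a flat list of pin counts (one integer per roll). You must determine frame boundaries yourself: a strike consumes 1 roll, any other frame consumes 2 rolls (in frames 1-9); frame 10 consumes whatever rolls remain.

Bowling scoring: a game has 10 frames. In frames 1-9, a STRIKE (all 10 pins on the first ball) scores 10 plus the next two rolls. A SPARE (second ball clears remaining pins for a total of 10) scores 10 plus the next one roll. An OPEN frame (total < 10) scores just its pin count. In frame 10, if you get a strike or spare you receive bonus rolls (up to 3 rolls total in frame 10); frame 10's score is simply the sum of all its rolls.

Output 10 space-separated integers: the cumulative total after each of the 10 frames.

Frame 1: SPARE (9+1=10). 10 + next roll (3) = 13. Cumulative: 13
Frame 2: SPARE (3+7=10). 10 + next roll (2) = 12. Cumulative: 25
Frame 3: SPARE (2+8=10). 10 + next roll (4) = 14. Cumulative: 39
Frame 4: SPARE (4+6=10). 10 + next roll (4) = 14. Cumulative: 53
Frame 5: OPEN (4+0=4). Cumulative: 57
Frame 6: OPEN (5+1=6). Cumulative: 63
Frame 7: SPARE (1+9=10). 10 + next roll (0) = 10. Cumulative: 73
Frame 8: SPARE (0+10=10). 10 + next roll (6) = 16. Cumulative: 89
Frame 9: OPEN (6+2=8). Cumulative: 97
Frame 10: OPEN. Sum of all frame-10 rolls (6+0) = 6. Cumulative: 103

Answer: 13 25 39 53 57 63 73 89 97 103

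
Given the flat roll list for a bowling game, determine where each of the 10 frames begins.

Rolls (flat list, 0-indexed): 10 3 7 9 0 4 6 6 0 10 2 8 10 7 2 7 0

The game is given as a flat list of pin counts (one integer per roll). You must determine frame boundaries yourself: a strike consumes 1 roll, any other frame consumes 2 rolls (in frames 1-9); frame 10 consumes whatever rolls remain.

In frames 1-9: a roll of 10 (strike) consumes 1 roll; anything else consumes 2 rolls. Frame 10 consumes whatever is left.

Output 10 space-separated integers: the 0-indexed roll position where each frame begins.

Answer: 0 1 3 5 7 9 10 12 13 15

Derivation:
Frame 1 starts at roll index 0: roll=10 (strike), consumes 1 roll
Frame 2 starts at roll index 1: rolls=3,7 (sum=10), consumes 2 rolls
Frame 3 starts at roll index 3: rolls=9,0 (sum=9), consumes 2 rolls
Frame 4 starts at roll index 5: rolls=4,6 (sum=10), consumes 2 rolls
Frame 5 starts at roll index 7: rolls=6,0 (sum=6), consumes 2 rolls
Frame 6 starts at roll index 9: roll=10 (strike), consumes 1 roll
Frame 7 starts at roll index 10: rolls=2,8 (sum=10), consumes 2 rolls
Frame 8 starts at roll index 12: roll=10 (strike), consumes 1 roll
Frame 9 starts at roll index 13: rolls=7,2 (sum=9), consumes 2 rolls
Frame 10 starts at roll index 15: 2 remaining rolls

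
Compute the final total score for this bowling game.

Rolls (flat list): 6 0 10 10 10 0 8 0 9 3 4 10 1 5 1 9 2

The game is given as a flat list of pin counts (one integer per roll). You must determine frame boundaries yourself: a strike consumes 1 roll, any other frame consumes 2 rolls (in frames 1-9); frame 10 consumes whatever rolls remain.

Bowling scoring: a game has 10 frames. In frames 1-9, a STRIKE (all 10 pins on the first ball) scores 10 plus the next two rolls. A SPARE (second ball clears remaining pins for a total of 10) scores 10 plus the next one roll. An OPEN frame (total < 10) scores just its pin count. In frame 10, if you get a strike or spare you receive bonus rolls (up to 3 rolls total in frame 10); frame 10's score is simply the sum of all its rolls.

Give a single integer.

Frame 1: OPEN (6+0=6). Cumulative: 6
Frame 2: STRIKE. 10 + next two rolls (10+10) = 30. Cumulative: 36
Frame 3: STRIKE. 10 + next two rolls (10+0) = 20. Cumulative: 56
Frame 4: STRIKE. 10 + next two rolls (0+8) = 18. Cumulative: 74
Frame 5: OPEN (0+8=8). Cumulative: 82
Frame 6: OPEN (0+9=9). Cumulative: 91
Frame 7: OPEN (3+4=7). Cumulative: 98
Frame 8: STRIKE. 10 + next two rolls (1+5) = 16. Cumulative: 114
Frame 9: OPEN (1+5=6). Cumulative: 120
Frame 10: SPARE. Sum of all frame-10 rolls (1+9+2) = 12. Cumulative: 132

Answer: 132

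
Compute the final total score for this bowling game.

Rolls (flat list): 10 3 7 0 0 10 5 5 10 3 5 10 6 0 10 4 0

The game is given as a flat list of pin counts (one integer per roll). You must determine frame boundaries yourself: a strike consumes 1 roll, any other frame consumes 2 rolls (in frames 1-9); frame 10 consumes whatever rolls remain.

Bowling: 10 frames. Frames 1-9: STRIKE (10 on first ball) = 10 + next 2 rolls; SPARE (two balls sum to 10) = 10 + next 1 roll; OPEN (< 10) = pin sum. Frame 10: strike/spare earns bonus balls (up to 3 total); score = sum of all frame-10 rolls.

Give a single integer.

Frame 1: STRIKE. 10 + next two rolls (3+7) = 20. Cumulative: 20
Frame 2: SPARE (3+7=10). 10 + next roll (0) = 10. Cumulative: 30
Frame 3: OPEN (0+0=0). Cumulative: 30
Frame 4: STRIKE. 10 + next two rolls (5+5) = 20. Cumulative: 50
Frame 5: SPARE (5+5=10). 10 + next roll (10) = 20. Cumulative: 70
Frame 6: STRIKE. 10 + next two rolls (3+5) = 18. Cumulative: 88
Frame 7: OPEN (3+5=8). Cumulative: 96
Frame 8: STRIKE. 10 + next two rolls (6+0) = 16. Cumulative: 112
Frame 9: OPEN (6+0=6). Cumulative: 118
Frame 10: STRIKE. Sum of all frame-10 rolls (10+4+0) = 14. Cumulative: 132

Answer: 132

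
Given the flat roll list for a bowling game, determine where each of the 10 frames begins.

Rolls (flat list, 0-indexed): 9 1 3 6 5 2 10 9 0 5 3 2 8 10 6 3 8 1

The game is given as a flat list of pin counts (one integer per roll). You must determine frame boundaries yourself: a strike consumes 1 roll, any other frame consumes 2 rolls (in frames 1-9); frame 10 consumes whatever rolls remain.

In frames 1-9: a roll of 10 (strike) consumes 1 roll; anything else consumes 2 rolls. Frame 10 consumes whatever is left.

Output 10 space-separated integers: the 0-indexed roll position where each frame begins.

Frame 1 starts at roll index 0: rolls=9,1 (sum=10), consumes 2 rolls
Frame 2 starts at roll index 2: rolls=3,6 (sum=9), consumes 2 rolls
Frame 3 starts at roll index 4: rolls=5,2 (sum=7), consumes 2 rolls
Frame 4 starts at roll index 6: roll=10 (strike), consumes 1 roll
Frame 5 starts at roll index 7: rolls=9,0 (sum=9), consumes 2 rolls
Frame 6 starts at roll index 9: rolls=5,3 (sum=8), consumes 2 rolls
Frame 7 starts at roll index 11: rolls=2,8 (sum=10), consumes 2 rolls
Frame 8 starts at roll index 13: roll=10 (strike), consumes 1 roll
Frame 9 starts at roll index 14: rolls=6,3 (sum=9), consumes 2 rolls
Frame 10 starts at roll index 16: 2 remaining rolls

Answer: 0 2 4 6 7 9 11 13 14 16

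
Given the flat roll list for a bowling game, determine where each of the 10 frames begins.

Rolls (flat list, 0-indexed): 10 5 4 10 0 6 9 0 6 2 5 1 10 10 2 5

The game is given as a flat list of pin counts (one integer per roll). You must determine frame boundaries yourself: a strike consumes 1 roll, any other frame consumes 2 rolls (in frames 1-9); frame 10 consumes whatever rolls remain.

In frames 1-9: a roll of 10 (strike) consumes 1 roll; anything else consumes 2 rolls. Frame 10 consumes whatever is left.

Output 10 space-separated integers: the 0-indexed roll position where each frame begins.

Frame 1 starts at roll index 0: roll=10 (strike), consumes 1 roll
Frame 2 starts at roll index 1: rolls=5,4 (sum=9), consumes 2 rolls
Frame 3 starts at roll index 3: roll=10 (strike), consumes 1 roll
Frame 4 starts at roll index 4: rolls=0,6 (sum=6), consumes 2 rolls
Frame 5 starts at roll index 6: rolls=9,0 (sum=9), consumes 2 rolls
Frame 6 starts at roll index 8: rolls=6,2 (sum=8), consumes 2 rolls
Frame 7 starts at roll index 10: rolls=5,1 (sum=6), consumes 2 rolls
Frame 8 starts at roll index 12: roll=10 (strike), consumes 1 roll
Frame 9 starts at roll index 13: roll=10 (strike), consumes 1 roll
Frame 10 starts at roll index 14: 2 remaining rolls

Answer: 0 1 3 4 6 8 10 12 13 14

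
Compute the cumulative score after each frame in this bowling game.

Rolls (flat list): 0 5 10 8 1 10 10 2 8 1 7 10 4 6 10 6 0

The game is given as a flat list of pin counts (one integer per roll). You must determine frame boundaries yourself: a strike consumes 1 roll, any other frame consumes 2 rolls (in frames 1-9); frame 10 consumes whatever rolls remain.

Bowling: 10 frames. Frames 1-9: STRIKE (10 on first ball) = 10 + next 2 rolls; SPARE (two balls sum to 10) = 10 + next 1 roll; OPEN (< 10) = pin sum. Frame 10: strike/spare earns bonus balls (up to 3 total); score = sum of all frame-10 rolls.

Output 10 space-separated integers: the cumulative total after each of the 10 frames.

Frame 1: OPEN (0+5=5). Cumulative: 5
Frame 2: STRIKE. 10 + next two rolls (8+1) = 19. Cumulative: 24
Frame 3: OPEN (8+1=9). Cumulative: 33
Frame 4: STRIKE. 10 + next two rolls (10+2) = 22. Cumulative: 55
Frame 5: STRIKE. 10 + next two rolls (2+8) = 20. Cumulative: 75
Frame 6: SPARE (2+8=10). 10 + next roll (1) = 11. Cumulative: 86
Frame 7: OPEN (1+7=8). Cumulative: 94
Frame 8: STRIKE. 10 + next two rolls (4+6) = 20. Cumulative: 114
Frame 9: SPARE (4+6=10). 10 + next roll (10) = 20. Cumulative: 134
Frame 10: STRIKE. Sum of all frame-10 rolls (10+6+0) = 16. Cumulative: 150

Answer: 5 24 33 55 75 86 94 114 134 150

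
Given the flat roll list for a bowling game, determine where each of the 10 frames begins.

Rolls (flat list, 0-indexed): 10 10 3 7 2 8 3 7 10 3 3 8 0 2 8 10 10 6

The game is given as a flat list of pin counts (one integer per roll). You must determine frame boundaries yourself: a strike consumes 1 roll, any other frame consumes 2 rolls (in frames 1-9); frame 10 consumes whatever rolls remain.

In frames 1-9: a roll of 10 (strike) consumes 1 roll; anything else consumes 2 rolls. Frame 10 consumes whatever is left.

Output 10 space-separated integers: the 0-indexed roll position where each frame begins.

Answer: 0 1 2 4 6 8 9 11 13 15

Derivation:
Frame 1 starts at roll index 0: roll=10 (strike), consumes 1 roll
Frame 2 starts at roll index 1: roll=10 (strike), consumes 1 roll
Frame 3 starts at roll index 2: rolls=3,7 (sum=10), consumes 2 rolls
Frame 4 starts at roll index 4: rolls=2,8 (sum=10), consumes 2 rolls
Frame 5 starts at roll index 6: rolls=3,7 (sum=10), consumes 2 rolls
Frame 6 starts at roll index 8: roll=10 (strike), consumes 1 roll
Frame 7 starts at roll index 9: rolls=3,3 (sum=6), consumes 2 rolls
Frame 8 starts at roll index 11: rolls=8,0 (sum=8), consumes 2 rolls
Frame 9 starts at roll index 13: rolls=2,8 (sum=10), consumes 2 rolls
Frame 10 starts at roll index 15: 3 remaining rolls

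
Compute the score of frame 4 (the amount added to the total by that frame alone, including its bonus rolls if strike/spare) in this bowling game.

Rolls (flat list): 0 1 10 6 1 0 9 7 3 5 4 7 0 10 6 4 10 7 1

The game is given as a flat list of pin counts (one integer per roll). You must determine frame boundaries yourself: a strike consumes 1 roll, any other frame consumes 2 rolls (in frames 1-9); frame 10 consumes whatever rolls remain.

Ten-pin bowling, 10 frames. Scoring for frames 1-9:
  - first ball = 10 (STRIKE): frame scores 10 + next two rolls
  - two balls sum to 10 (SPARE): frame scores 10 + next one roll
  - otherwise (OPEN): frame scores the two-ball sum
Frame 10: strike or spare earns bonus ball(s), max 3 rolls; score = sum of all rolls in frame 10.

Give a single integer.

Answer: 9

Derivation:
Frame 1: OPEN (0+1=1). Cumulative: 1
Frame 2: STRIKE. 10 + next two rolls (6+1) = 17. Cumulative: 18
Frame 3: OPEN (6+1=7). Cumulative: 25
Frame 4: OPEN (0+9=9). Cumulative: 34
Frame 5: SPARE (7+3=10). 10 + next roll (5) = 15. Cumulative: 49
Frame 6: OPEN (5+4=9). Cumulative: 58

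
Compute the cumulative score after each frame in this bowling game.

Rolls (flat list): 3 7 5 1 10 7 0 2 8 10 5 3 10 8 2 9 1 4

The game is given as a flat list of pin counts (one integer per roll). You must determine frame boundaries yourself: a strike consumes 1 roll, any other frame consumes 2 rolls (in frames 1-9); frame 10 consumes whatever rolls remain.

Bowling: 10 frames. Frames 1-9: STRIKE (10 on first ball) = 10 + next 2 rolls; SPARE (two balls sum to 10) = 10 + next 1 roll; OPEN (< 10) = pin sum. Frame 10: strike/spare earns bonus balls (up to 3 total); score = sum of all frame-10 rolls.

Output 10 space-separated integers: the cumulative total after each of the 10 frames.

Answer: 15 21 38 45 65 83 91 111 130 144

Derivation:
Frame 1: SPARE (3+7=10). 10 + next roll (5) = 15. Cumulative: 15
Frame 2: OPEN (5+1=6). Cumulative: 21
Frame 3: STRIKE. 10 + next two rolls (7+0) = 17. Cumulative: 38
Frame 4: OPEN (7+0=7). Cumulative: 45
Frame 5: SPARE (2+8=10). 10 + next roll (10) = 20. Cumulative: 65
Frame 6: STRIKE. 10 + next two rolls (5+3) = 18. Cumulative: 83
Frame 7: OPEN (5+3=8). Cumulative: 91
Frame 8: STRIKE. 10 + next two rolls (8+2) = 20. Cumulative: 111
Frame 9: SPARE (8+2=10). 10 + next roll (9) = 19. Cumulative: 130
Frame 10: SPARE. Sum of all frame-10 rolls (9+1+4) = 14. Cumulative: 144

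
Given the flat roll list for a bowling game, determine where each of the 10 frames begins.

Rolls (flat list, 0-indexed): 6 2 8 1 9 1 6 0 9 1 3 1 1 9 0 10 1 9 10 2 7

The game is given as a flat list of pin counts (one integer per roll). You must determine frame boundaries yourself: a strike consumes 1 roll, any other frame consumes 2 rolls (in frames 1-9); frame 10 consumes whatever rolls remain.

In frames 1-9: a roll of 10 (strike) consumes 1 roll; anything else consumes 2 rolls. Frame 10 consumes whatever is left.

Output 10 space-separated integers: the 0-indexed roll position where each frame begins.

Answer: 0 2 4 6 8 10 12 14 16 18

Derivation:
Frame 1 starts at roll index 0: rolls=6,2 (sum=8), consumes 2 rolls
Frame 2 starts at roll index 2: rolls=8,1 (sum=9), consumes 2 rolls
Frame 3 starts at roll index 4: rolls=9,1 (sum=10), consumes 2 rolls
Frame 4 starts at roll index 6: rolls=6,0 (sum=6), consumes 2 rolls
Frame 5 starts at roll index 8: rolls=9,1 (sum=10), consumes 2 rolls
Frame 6 starts at roll index 10: rolls=3,1 (sum=4), consumes 2 rolls
Frame 7 starts at roll index 12: rolls=1,9 (sum=10), consumes 2 rolls
Frame 8 starts at roll index 14: rolls=0,10 (sum=10), consumes 2 rolls
Frame 9 starts at roll index 16: rolls=1,9 (sum=10), consumes 2 rolls
Frame 10 starts at roll index 18: 3 remaining rolls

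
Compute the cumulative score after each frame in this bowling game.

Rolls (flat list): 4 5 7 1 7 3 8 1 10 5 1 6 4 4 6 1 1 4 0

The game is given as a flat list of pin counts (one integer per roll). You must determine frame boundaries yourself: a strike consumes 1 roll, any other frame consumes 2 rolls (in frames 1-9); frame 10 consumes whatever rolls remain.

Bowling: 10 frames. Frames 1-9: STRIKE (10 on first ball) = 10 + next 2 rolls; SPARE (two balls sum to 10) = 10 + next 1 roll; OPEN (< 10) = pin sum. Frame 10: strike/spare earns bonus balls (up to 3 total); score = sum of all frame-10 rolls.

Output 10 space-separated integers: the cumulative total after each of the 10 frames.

Answer: 9 17 35 44 60 66 80 91 93 97

Derivation:
Frame 1: OPEN (4+5=9). Cumulative: 9
Frame 2: OPEN (7+1=8). Cumulative: 17
Frame 3: SPARE (7+3=10). 10 + next roll (8) = 18. Cumulative: 35
Frame 4: OPEN (8+1=9). Cumulative: 44
Frame 5: STRIKE. 10 + next two rolls (5+1) = 16. Cumulative: 60
Frame 6: OPEN (5+1=6). Cumulative: 66
Frame 7: SPARE (6+4=10). 10 + next roll (4) = 14. Cumulative: 80
Frame 8: SPARE (4+6=10). 10 + next roll (1) = 11. Cumulative: 91
Frame 9: OPEN (1+1=2). Cumulative: 93
Frame 10: OPEN. Sum of all frame-10 rolls (4+0) = 4. Cumulative: 97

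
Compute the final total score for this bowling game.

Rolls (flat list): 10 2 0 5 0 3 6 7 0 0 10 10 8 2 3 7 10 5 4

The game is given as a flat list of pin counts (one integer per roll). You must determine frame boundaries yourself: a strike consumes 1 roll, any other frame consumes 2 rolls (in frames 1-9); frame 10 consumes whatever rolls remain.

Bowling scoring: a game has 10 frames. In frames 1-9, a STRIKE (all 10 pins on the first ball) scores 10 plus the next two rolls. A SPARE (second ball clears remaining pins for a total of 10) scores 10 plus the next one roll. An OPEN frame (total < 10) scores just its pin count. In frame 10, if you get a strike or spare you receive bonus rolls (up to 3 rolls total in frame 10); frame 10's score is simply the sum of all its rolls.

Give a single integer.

Frame 1: STRIKE. 10 + next two rolls (2+0) = 12. Cumulative: 12
Frame 2: OPEN (2+0=2). Cumulative: 14
Frame 3: OPEN (5+0=5). Cumulative: 19
Frame 4: OPEN (3+6=9). Cumulative: 28
Frame 5: OPEN (7+0=7). Cumulative: 35
Frame 6: SPARE (0+10=10). 10 + next roll (10) = 20. Cumulative: 55
Frame 7: STRIKE. 10 + next two rolls (8+2) = 20. Cumulative: 75
Frame 8: SPARE (8+2=10). 10 + next roll (3) = 13. Cumulative: 88
Frame 9: SPARE (3+7=10). 10 + next roll (10) = 20. Cumulative: 108
Frame 10: STRIKE. Sum of all frame-10 rolls (10+5+4) = 19. Cumulative: 127

Answer: 127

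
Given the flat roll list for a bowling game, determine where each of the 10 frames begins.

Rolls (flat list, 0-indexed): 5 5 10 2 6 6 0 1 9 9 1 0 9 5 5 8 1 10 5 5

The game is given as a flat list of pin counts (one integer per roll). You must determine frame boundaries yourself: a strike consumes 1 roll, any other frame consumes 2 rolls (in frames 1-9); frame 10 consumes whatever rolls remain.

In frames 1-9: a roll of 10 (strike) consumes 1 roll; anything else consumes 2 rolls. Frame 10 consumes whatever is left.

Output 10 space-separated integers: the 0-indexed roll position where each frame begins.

Frame 1 starts at roll index 0: rolls=5,5 (sum=10), consumes 2 rolls
Frame 2 starts at roll index 2: roll=10 (strike), consumes 1 roll
Frame 3 starts at roll index 3: rolls=2,6 (sum=8), consumes 2 rolls
Frame 4 starts at roll index 5: rolls=6,0 (sum=6), consumes 2 rolls
Frame 5 starts at roll index 7: rolls=1,9 (sum=10), consumes 2 rolls
Frame 6 starts at roll index 9: rolls=9,1 (sum=10), consumes 2 rolls
Frame 7 starts at roll index 11: rolls=0,9 (sum=9), consumes 2 rolls
Frame 8 starts at roll index 13: rolls=5,5 (sum=10), consumes 2 rolls
Frame 9 starts at roll index 15: rolls=8,1 (sum=9), consumes 2 rolls
Frame 10 starts at roll index 17: 3 remaining rolls

Answer: 0 2 3 5 7 9 11 13 15 17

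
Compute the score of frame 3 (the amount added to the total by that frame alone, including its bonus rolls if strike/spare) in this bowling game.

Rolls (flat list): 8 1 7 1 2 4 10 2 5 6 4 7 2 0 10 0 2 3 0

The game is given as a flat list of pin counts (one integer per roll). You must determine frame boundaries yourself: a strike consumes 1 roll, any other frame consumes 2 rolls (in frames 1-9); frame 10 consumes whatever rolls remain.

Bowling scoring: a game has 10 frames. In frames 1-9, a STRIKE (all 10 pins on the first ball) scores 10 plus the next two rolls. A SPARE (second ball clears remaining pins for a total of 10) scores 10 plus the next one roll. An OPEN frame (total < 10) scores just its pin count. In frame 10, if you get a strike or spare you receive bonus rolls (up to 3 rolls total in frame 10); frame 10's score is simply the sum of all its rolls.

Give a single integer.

Frame 1: OPEN (8+1=9). Cumulative: 9
Frame 2: OPEN (7+1=8). Cumulative: 17
Frame 3: OPEN (2+4=6). Cumulative: 23
Frame 4: STRIKE. 10 + next two rolls (2+5) = 17. Cumulative: 40
Frame 5: OPEN (2+5=7). Cumulative: 47

Answer: 6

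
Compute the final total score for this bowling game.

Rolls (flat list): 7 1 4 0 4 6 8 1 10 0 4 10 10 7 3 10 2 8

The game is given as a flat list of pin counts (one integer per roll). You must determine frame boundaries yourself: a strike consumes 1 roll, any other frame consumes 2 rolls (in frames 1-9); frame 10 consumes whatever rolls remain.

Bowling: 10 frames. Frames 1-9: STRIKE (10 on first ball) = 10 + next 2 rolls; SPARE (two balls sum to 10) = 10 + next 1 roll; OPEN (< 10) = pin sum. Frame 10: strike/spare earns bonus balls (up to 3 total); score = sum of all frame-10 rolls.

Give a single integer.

Frame 1: OPEN (7+1=8). Cumulative: 8
Frame 2: OPEN (4+0=4). Cumulative: 12
Frame 3: SPARE (4+6=10). 10 + next roll (8) = 18. Cumulative: 30
Frame 4: OPEN (8+1=9). Cumulative: 39
Frame 5: STRIKE. 10 + next two rolls (0+4) = 14. Cumulative: 53
Frame 6: OPEN (0+4=4). Cumulative: 57
Frame 7: STRIKE. 10 + next two rolls (10+7) = 27. Cumulative: 84
Frame 8: STRIKE. 10 + next two rolls (7+3) = 20. Cumulative: 104
Frame 9: SPARE (7+3=10). 10 + next roll (10) = 20. Cumulative: 124
Frame 10: STRIKE. Sum of all frame-10 rolls (10+2+8) = 20. Cumulative: 144

Answer: 144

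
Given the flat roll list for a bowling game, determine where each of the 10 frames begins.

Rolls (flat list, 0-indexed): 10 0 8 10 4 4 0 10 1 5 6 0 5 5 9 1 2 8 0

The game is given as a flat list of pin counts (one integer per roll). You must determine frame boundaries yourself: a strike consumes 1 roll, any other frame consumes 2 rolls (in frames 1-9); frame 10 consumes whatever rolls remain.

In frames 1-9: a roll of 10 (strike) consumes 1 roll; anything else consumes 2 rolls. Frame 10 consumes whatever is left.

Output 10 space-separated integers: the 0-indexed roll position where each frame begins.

Answer: 0 1 3 4 6 8 10 12 14 16

Derivation:
Frame 1 starts at roll index 0: roll=10 (strike), consumes 1 roll
Frame 2 starts at roll index 1: rolls=0,8 (sum=8), consumes 2 rolls
Frame 3 starts at roll index 3: roll=10 (strike), consumes 1 roll
Frame 4 starts at roll index 4: rolls=4,4 (sum=8), consumes 2 rolls
Frame 5 starts at roll index 6: rolls=0,10 (sum=10), consumes 2 rolls
Frame 6 starts at roll index 8: rolls=1,5 (sum=6), consumes 2 rolls
Frame 7 starts at roll index 10: rolls=6,0 (sum=6), consumes 2 rolls
Frame 8 starts at roll index 12: rolls=5,5 (sum=10), consumes 2 rolls
Frame 9 starts at roll index 14: rolls=9,1 (sum=10), consumes 2 rolls
Frame 10 starts at roll index 16: 3 remaining rolls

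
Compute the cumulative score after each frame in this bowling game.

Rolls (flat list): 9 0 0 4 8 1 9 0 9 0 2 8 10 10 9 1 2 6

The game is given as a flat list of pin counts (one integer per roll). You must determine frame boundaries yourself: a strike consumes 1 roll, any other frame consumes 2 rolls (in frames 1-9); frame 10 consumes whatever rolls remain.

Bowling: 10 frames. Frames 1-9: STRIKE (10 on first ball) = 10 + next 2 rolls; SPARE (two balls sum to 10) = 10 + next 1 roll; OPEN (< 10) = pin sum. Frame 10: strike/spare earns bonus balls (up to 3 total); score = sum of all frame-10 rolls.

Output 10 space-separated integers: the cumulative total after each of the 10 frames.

Frame 1: OPEN (9+0=9). Cumulative: 9
Frame 2: OPEN (0+4=4). Cumulative: 13
Frame 3: OPEN (8+1=9). Cumulative: 22
Frame 4: OPEN (9+0=9). Cumulative: 31
Frame 5: OPEN (9+0=9). Cumulative: 40
Frame 6: SPARE (2+8=10). 10 + next roll (10) = 20. Cumulative: 60
Frame 7: STRIKE. 10 + next two rolls (10+9) = 29. Cumulative: 89
Frame 8: STRIKE. 10 + next two rolls (9+1) = 20. Cumulative: 109
Frame 9: SPARE (9+1=10). 10 + next roll (2) = 12. Cumulative: 121
Frame 10: OPEN. Sum of all frame-10 rolls (2+6) = 8. Cumulative: 129

Answer: 9 13 22 31 40 60 89 109 121 129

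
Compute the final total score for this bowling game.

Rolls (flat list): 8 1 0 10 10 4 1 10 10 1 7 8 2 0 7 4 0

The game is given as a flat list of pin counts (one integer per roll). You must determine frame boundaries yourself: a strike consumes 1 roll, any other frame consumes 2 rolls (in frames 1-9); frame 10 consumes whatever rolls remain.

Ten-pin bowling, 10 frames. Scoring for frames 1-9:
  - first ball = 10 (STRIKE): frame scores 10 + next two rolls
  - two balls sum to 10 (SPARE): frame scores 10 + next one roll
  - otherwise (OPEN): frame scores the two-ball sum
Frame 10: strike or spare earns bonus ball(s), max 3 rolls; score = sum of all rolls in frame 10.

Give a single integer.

Frame 1: OPEN (8+1=9). Cumulative: 9
Frame 2: SPARE (0+10=10). 10 + next roll (10) = 20. Cumulative: 29
Frame 3: STRIKE. 10 + next two rolls (4+1) = 15. Cumulative: 44
Frame 4: OPEN (4+1=5). Cumulative: 49
Frame 5: STRIKE. 10 + next two rolls (10+1) = 21. Cumulative: 70
Frame 6: STRIKE. 10 + next two rolls (1+7) = 18. Cumulative: 88
Frame 7: OPEN (1+7=8). Cumulative: 96
Frame 8: SPARE (8+2=10). 10 + next roll (0) = 10. Cumulative: 106
Frame 9: OPEN (0+7=7). Cumulative: 113
Frame 10: OPEN. Sum of all frame-10 rolls (4+0) = 4. Cumulative: 117

Answer: 117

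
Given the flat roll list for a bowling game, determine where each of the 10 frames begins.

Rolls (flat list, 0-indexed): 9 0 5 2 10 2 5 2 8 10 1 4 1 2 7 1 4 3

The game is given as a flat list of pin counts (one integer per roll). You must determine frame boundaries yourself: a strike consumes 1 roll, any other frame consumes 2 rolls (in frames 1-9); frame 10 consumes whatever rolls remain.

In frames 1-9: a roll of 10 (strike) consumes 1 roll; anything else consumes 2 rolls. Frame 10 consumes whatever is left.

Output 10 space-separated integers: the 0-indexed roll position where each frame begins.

Answer: 0 2 4 5 7 9 10 12 14 16

Derivation:
Frame 1 starts at roll index 0: rolls=9,0 (sum=9), consumes 2 rolls
Frame 2 starts at roll index 2: rolls=5,2 (sum=7), consumes 2 rolls
Frame 3 starts at roll index 4: roll=10 (strike), consumes 1 roll
Frame 4 starts at roll index 5: rolls=2,5 (sum=7), consumes 2 rolls
Frame 5 starts at roll index 7: rolls=2,8 (sum=10), consumes 2 rolls
Frame 6 starts at roll index 9: roll=10 (strike), consumes 1 roll
Frame 7 starts at roll index 10: rolls=1,4 (sum=5), consumes 2 rolls
Frame 8 starts at roll index 12: rolls=1,2 (sum=3), consumes 2 rolls
Frame 9 starts at roll index 14: rolls=7,1 (sum=8), consumes 2 rolls
Frame 10 starts at roll index 16: 2 remaining rolls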